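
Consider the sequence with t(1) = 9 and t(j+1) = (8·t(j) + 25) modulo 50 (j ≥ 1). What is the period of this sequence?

We have t(1) = 9, t(2) = 47, t(3) = 1, t(4) = 33, t(5) = 39, t(6) = 37, t(7) = 21, t(8) = 43, t(9) = 19, t(10) = 27, t(11) = 41, t(12) = 3, t(13) = 49, t(14) = 17, t(15) = 11, t(16) = 13, t(17) = 29, t(18) = 7, t(19) = 31, t(20) = 23, t(21) = 9.
Since t(21) = t(1) = 9, the sequence is periodic with period 20.

20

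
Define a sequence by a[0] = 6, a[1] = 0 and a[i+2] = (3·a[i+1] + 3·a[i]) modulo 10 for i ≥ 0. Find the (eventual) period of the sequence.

4

Listing terms: a[0] = 6, a[1] = 0, a[2] = 8, a[3] = 4, a[4] = 6, a[5] = 0.
The sequence repeats with period 4.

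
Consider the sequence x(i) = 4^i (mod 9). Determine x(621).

1

x(0) = 1; x(1) = 4; x(2) = 7; x(3) = 1.
Since x(3) = x(0) = 1, the sequence is periodic with period 3.
(621 - 0) mod 3 = 0, so x(621) = x(0) = 1.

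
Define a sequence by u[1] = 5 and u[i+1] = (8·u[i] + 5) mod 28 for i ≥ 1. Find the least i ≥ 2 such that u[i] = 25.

5

We have u[1] = 5; u[2] = 17; u[3] = 1; u[4] = 13; u[5] = 25; u[6] = 9; u[7] = 21; u[8] = 5.
Since u[8] = u[1] = 5, the sequence is periodic with period 7.
The value 25 first appears (with i ≥ 2) at u[5].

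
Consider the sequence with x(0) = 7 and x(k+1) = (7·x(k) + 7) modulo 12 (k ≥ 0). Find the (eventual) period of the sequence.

6

Listing terms: x(0) = 7; x(1) = 8; x(2) = 3; x(3) = 4; x(4) = 11; x(5) = 0; x(6) = 7.
Since x(6) = x(0) = 7, the sequence is periodic with period 6.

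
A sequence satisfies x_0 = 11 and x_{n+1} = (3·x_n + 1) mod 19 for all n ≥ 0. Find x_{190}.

3

Listing terms: x_0 = 11; x_1 = 15; x_2 = 8; x_3 = 6; x_4 = 0; x_5 = 1; x_6 = 4; x_7 = 13; x_8 = 2; x_9 = 7; x_{10} = 3; x_{11} = 10; x_{12} = 12; x_{13} = 18; x_{14} = 17; x_{15} = 14; x_{16} = 5; x_{17} = 16; x_{18} = 11.
Since x_{18} = x_0 = 11, the sequence is periodic with period 18.
(190 - 0) mod 18 = 10, so x_{190} = x_{10} = 3.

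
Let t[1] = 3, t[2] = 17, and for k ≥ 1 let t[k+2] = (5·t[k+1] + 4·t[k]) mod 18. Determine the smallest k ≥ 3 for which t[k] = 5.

7

We have t[1] = 3, t[2] = 17, t[3] = 7, t[4] = 13, t[5] = 3, t[6] = 13, t[7] = 5, t[8] = 5, t[9] = 9, t[10] = 11, t[11] = 1, t[12] = 13, t[13] = 15, t[14] = 1, t[15] = 11, t[16] = 5, t[17] = 15, t[18] = 5, t[19] = 13, t[20] = 13, t[21] = 9, t[22] = 7, t[23] = 17, t[24] = 5, t[25] = 3, t[26] = 17.
Since (t[25], t[26]) = (t[1], t[2]) = (3, 17) (two consecutive terms determine the rest), the sequence is periodic with period 24.
The value 5 first appears (with k ≥ 3) at t[7].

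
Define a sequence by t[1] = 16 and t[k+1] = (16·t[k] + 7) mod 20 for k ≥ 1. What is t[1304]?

7

Listing terms: t[1] = 16, t[2] = 3, t[3] = 15, t[4] = 7, t[5] = 19, t[6] = 11, t[7] = 3.
Since t[7] = t[2] = 3, the sequence is eventually periodic: after a pre-period of length 1 it cycles with period 5.
For k ≥ 2, t[k] depends only on (k - 2) mod 5. (1304 - 2) mod 5 = 2, so t[1304] = t[4] = 7.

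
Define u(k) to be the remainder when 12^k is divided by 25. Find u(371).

13

Listing terms: u(0) = 1, u(1) = 12, u(2) = 19, u(3) = 3, u(4) = 11, u(5) = 7, u(6) = 9, u(7) = 8, u(8) = 21, u(9) = 2, u(10) = 24, u(11) = 13, u(12) = 6, u(13) = 22, u(14) = 14, u(15) = 18, u(16) = 16, u(17) = 17, u(18) = 4, u(19) = 23, u(20) = 1.
The sequence repeats with period 20.
So u(371) = u(0 + ((371-0) mod 20)) = u(11) = 13.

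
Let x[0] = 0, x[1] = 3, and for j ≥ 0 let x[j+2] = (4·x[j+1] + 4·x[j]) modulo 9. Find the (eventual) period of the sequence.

8

Computing terms: x[0] = 0; x[1] = 3; x[2] = 3; x[3] = 6; x[4] = 0; x[5] = 6; x[6] = 6; x[7] = 3; x[8] = 0; x[9] = 3.
Since (x[8], x[9]) = (x[0], x[1]) = (0, 3) (two consecutive terms determine the rest), the sequence is periodic with period 8.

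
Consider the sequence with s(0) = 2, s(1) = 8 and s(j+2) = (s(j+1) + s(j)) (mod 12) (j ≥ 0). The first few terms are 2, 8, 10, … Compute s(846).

2

s(0) = 2; s(1) = 8; s(2) = 10; s(3) = 6; s(4) = 4; s(5) = 10; s(6) = 2; s(7) = 0; s(8) = 2; s(9) = 2; s(10) = 4; s(11) = 6; s(12) = 10; s(13) = 4; s(14) = 2; s(15) = 6; s(16) = 8; s(17) = 2; s(18) = 10; s(19) = 0; s(20) = 10; s(21) = 10; s(22) = 8; s(23) = 6; s(24) = 2; s(25) = 8.
The sequence repeats with period 24.
So s(846) = s(0 + ((846-0) mod 24)) = s(6) = 2.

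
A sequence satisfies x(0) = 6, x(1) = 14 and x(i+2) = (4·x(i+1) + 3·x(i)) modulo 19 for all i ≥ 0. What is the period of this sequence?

18

Listing terms: x(0) = 6,  x(1) = 14,  x(2) = 17,  x(3) = 15,  x(4) = 16,  x(5) = 14,  x(6) = 9,  x(7) = 2,  x(8) = 16,  x(9) = 13,  x(10) = 5,  x(11) = 2,  x(12) = 4,  x(13) = 3,  x(14) = 5,  x(15) = 10,  x(16) = 17,  x(17) = 3,  x(18) = 6,  x(19) = 14.
The sequence repeats with period 18.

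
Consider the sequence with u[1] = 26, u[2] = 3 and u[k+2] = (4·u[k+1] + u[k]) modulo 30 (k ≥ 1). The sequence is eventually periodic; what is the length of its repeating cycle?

Listing terms: u[1] = 26, u[2] = 3, u[3] = 8, u[4] = 5, u[5] = 28, u[6] = 27, u[7] = 16, u[8] = 1, u[9] = 20, u[10] = 21, u[11] = 14, u[12] = 17, u[13] = 22, u[14] = 15, u[15] = 22, u[16] = 13, u[17] = 14, u[18] = 9, u[19] = 20, u[20] = 29, u[21] = 16, u[22] = 3, u[23] = 28, u[24] = 25, u[25] = 8, u[26] = 27, u[27] = 26, u[28] = 11, u[29] = 10, u[30] = 21, u[31] = 4, u[32] = 7, u[33] = 2, u[34] = 15, u[35] = 2, u[36] = 23, u[37] = 4, u[38] = 9, u[39] = 10, u[40] = 19, u[41] = 26, u[42] = 3.
Since (u[41], u[42]) = (u[1], u[2]) = (26, 3) (two consecutive terms determine the rest), the sequence is periodic with period 40.

40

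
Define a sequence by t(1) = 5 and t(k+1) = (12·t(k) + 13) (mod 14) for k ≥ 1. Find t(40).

We have t(1) = 5,  t(2) = 3,  t(3) = 7,  t(4) = 13,  t(5) = 1,  t(6) = 11,  t(7) = 5.
Since t(7) = t(1) = 5, the sequence is periodic with period 6.
So t(40) = t(1 + ((40-1) mod 6)) = t(4) = 13.

13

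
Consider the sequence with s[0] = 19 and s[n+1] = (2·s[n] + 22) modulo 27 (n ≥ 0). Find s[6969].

9

s[0] = 19, s[1] = 6, s[2] = 7, s[3] = 9, s[4] = 13, s[5] = 21, s[6] = 10, s[7] = 15, s[8] = 25, s[9] = 18, s[10] = 4, s[11] = 3, s[12] = 1, s[13] = 24, s[14] = 16, s[15] = 0, s[16] = 22, s[17] = 12, s[18] = 19.
Since s[18] = s[0] = 19, the sequence is periodic with period 18.
(6969 - 0) mod 18 = 3, so s[6969] = s[3] = 9.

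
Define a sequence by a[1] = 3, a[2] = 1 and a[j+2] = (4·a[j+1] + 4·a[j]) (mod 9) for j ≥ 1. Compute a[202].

Computing terms: a[1] = 3; a[2] = 1; a[3] = 7; a[4] = 5; a[5] = 3; a[6] = 5; a[7] = 5; a[8] = 4; a[9] = 0; a[10] = 7; a[11] = 1; a[12] = 5; a[13] = 6; a[14] = 8; a[15] = 2; a[16] = 4; a[17] = 6; a[18] = 4; a[19] = 4; a[20] = 5; a[21] = 0; a[22] = 2; a[23] = 8; a[24] = 4; a[25] = 3; a[26] = 1.
The sequence repeats with period 24.
So a[202] = a[1 + ((202-1) mod 24)] = a[10] = 7.

7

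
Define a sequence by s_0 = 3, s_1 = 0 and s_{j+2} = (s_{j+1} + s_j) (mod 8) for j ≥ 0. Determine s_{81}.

Computing terms: s_0 = 3; s_1 = 0; s_2 = 3; s_3 = 3; s_4 = 6; s_5 = 1; s_6 = 7; s_7 = 0; s_8 = 7; s_9 = 7; s_{10} = 6; s_{11} = 5; s_{12} = 3; s_{13} = 0.
The sequence repeats with period 12.
(81 - 0) mod 12 = 9, so s_{81} = s_9 = 7.

7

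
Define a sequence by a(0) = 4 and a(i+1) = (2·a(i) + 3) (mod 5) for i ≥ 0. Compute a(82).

0

Computing terms: a(0) = 4, a(1) = 1, a(2) = 0, a(3) = 3, a(4) = 4.
Since a(4) = a(0) = 4, the sequence is periodic with period 4.
(82 - 0) mod 4 = 2, so a(82) = a(2) = 0.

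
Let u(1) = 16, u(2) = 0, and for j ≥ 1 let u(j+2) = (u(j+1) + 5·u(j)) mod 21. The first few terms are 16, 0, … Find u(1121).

Computing terms: u(1) = 16, u(2) = 0, u(3) = 17, u(4) = 17, u(5) = 18, u(6) = 19, u(7) = 4, u(8) = 15, u(9) = 14, u(10) = 5, u(11) = 12, u(12) = 16, u(13) = 13, u(14) = 9, u(15) = 11, u(16) = 14, u(17) = 6, u(18) = 13, u(19) = 1, u(20) = 3, u(21) = 8, u(22) = 2, u(23) = 0, u(24) = 10, u(25) = 10, u(26) = 18, u(27) = 5, u(28) = 11, u(29) = 15, u(30) = 7, u(31) = 19, u(32) = 12, u(33) = 2, u(34) = 20, u(35) = 9, u(36) = 4, u(37) = 7, u(38) = 6, u(39) = 20, u(40) = 8, u(41) = 3, u(42) = 1, u(43) = 16, u(44) = 0.
Since (u(43), u(44)) = (u(1), u(2)) = (16, 0) (two consecutive terms determine the rest), the sequence is periodic with period 42.
(1121 - 1) mod 42 = 28, so u(1121) = u(29) = 15.

15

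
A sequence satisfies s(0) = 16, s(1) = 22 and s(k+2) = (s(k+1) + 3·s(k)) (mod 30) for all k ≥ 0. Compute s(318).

Computing terms: s(0) = 16; s(1) = 22; s(2) = 10; s(3) = 16; s(4) = 16; s(5) = 4; s(6) = 22; s(7) = 4; s(8) = 10; s(9) = 22; s(10) = 22; s(11) = 28; s(12) = 4; s(13) = 28; s(14) = 10; s(15) = 4; s(16) = 4; s(17) = 16; s(18) = 28; s(19) = 16; s(20) = 10; s(21) = 28; s(22) = 28; s(23) = 22; s(24) = 16; s(25) = 22.
Since (s(24), s(25)) = (s(0), s(1)) = (16, 22) (two consecutive terms determine the rest), the sequence is periodic with period 24.
So s(318) = s(0 + ((318-0) mod 24)) = s(6) = 22.

22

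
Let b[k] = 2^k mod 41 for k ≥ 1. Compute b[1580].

1

Computing terms: b[1] = 2; b[2] = 4; b[3] = 8; b[4] = 16; b[5] = 32; b[6] = 23; b[7] = 5; b[8] = 10; b[9] = 20; b[10] = 40; b[11] = 39; b[12] = 37; b[13] = 33; b[14] = 25; b[15] = 9; b[16] = 18; b[17] = 36; b[18] = 31; b[19] = 21; b[20] = 1; b[21] = 2.
The sequence repeats with period 20.
(1580 - 1) mod 20 = 19, so b[1580] = b[20] = 1.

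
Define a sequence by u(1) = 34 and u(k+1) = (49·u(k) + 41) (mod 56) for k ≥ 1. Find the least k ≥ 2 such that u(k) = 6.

5

Listing terms: u(1) = 34, u(2) = 27, u(3) = 20, u(4) = 13, u(5) = 6, u(6) = 55, u(7) = 48, u(8) = 41, u(9) = 34.
Since u(9) = u(1) = 34, the sequence is periodic with period 8.
The value 6 first appears (with k ≥ 2) at u(5).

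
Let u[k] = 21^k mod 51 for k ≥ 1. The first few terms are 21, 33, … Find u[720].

18

We have u[1] = 21,  u[2] = 33,  u[3] = 30,  u[4] = 18,  u[5] = 21.
The sequence repeats with period 4.
So u[720] = u[1 + ((720-1) mod 4)] = u[4] = 18.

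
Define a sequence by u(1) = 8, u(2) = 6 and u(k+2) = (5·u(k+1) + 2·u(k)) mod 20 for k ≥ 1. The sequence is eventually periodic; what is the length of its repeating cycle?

8

Computing terms: u(1) = 8,  u(2) = 6,  u(3) = 6,  u(4) = 2,  u(5) = 2,  u(6) = 14,  u(7) = 14,  u(8) = 18,  u(9) = 18,  u(10) = 6,  u(11) = 6.
Since (u(10), u(11)) = (u(2), u(3)) = (6, 6) (two consecutive terms determine the rest), the sequence is eventually periodic: after a pre-period of length 1 it cycles with period 8.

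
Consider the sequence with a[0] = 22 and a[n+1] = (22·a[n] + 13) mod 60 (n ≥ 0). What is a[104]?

27

Listing terms: a[0] = 22,  a[1] = 17,  a[2] = 27,  a[3] = 7,  a[4] = 47,  a[5] = 27.
Since a[5] = a[2] = 27, the sequence is eventually periodic: after a pre-period of length 2 it cycles with period 3.
For n ≥ 2, a[n] depends only on (n - 2) mod 3. (104 - 2) mod 3 = 0, so a[104] = a[2] = 27.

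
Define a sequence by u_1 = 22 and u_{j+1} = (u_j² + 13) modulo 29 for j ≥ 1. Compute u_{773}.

0

u_1 = 22, u_2 = 4, u_3 = 0, u_4 = 13, u_5 = 8, u_6 = 19, u_7 = 26, u_8 = 22.
The sequence repeats with period 7.
So u_{773} = u_{1 + ((773-1) mod 7)} = u_3 = 0.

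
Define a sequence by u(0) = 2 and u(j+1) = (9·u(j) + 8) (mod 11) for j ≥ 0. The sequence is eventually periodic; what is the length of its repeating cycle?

5

u(0) = 2; u(1) = 4; u(2) = 0; u(3) = 8; u(4) = 3; u(5) = 2.
The sequence repeats with period 5.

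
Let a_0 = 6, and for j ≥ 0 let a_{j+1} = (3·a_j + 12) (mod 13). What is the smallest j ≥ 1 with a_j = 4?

1

a_0 = 6; a_1 = 4; a_2 = 11; a_3 = 6.
The sequence repeats with period 3.
The value 4 first appears (with j ≥ 1) at a_1.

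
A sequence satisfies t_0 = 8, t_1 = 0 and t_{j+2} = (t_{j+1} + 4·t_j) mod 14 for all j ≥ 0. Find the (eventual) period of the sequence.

48

t_0 = 8, t_1 = 0, t_2 = 4, t_3 = 4, t_4 = 6, t_5 = 8, t_6 = 4, t_7 = 8, t_8 = 10, t_9 = 0, t_{10} = 12, t_{11} = 12, t_{12} = 4, t_{13} = 10, t_{14} = 12, t_{15} = 10, t_{16} = 2, t_{17} = 0, t_{18} = 8, t_{19} = 8, t_{20} = 12, t_{21} = 2, t_{22} = 8, t_{23} = 2, t_{24} = 6, t_{25} = 0, t_{26} = 10, t_{27} = 10, t_{28} = 8, t_{29} = 6, t_{30} = 10, t_{31} = 6, t_{32} = 4, t_{33} = 0, t_{34} = 2, t_{35} = 2, t_{36} = 10, t_{37} = 4, t_{38} = 2, t_{39} = 4, t_{40} = 12, t_{41} = 0, t_{42} = 6, t_{43} = 6, t_{44} = 2, t_{45} = 12, t_{46} = 6, t_{47} = 12, t_{48} = 8, t_{49} = 0.
Since (t_{48}, t_{49}) = (t_0, t_1) = (8, 0) (two consecutive terms determine the rest), the sequence is periodic with period 48.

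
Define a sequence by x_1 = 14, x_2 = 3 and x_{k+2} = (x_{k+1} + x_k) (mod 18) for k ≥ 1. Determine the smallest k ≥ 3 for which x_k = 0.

10

Computing terms: x_1 = 14,  x_2 = 3,  x_3 = 17,  x_4 = 2,  x_5 = 1,  x_6 = 3,  x_7 = 4,  x_8 = 7,  x_9 = 11,  x_{10} = 0,  x_{11} = 11,  x_{12} = 11,  x_{13} = 4,  x_{14} = 15,  x_{15} = 1,  x_{16} = 16,  x_{17} = 17,  x_{18} = 15,  x_{19} = 14,  x_{20} = 11,  x_{21} = 7,  x_{22} = 0,  x_{23} = 7,  x_{24} = 7,  x_{25} = 14,  x_{26} = 3.
Since (x_{25}, x_{26}) = (x_1, x_2) = (14, 3) (two consecutive terms determine the rest), the sequence is periodic with period 24.
The value 0 first appears (with k ≥ 3) at x_{10}.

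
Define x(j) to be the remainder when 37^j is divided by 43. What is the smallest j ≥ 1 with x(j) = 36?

x(0) = 1; x(1) = 37; x(2) = 36; x(3) = 42; x(4) = 6; x(5) = 7; x(6) = 1.
Since x(6) = x(0) = 1, the sequence is periodic with period 6.
The value 36 first appears (with j ≥ 1) at x(2).

2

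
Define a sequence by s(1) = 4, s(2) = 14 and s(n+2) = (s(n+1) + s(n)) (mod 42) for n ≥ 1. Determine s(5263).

We have s(1) = 4, s(2) = 14, s(3) = 18, s(4) = 32, s(5) = 8, s(6) = 40, s(7) = 6, s(8) = 4, s(9) = 10, s(10) = 14, s(11) = 24, s(12) = 38, s(13) = 20, s(14) = 16, s(15) = 36, s(16) = 10, s(17) = 4, s(18) = 14.
Since (s(17), s(18)) = (s(1), s(2)) = (4, 14) (two consecutive terms determine the rest), the sequence is periodic with period 16.
(5263 - 1) mod 16 = 14, so s(5263) = s(15) = 36.

36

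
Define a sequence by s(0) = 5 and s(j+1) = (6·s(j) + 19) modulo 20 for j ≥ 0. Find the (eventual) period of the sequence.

5

Computing terms: s(0) = 5; s(1) = 9; s(2) = 13; s(3) = 17; s(4) = 1; s(5) = 5.
The sequence repeats with period 5.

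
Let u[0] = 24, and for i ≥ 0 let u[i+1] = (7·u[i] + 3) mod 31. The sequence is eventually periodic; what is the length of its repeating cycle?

Listing terms: u[0] = 24, u[1] = 16, u[2] = 22, u[3] = 2, u[4] = 17, u[5] = 29, u[6] = 20, u[7] = 19, u[8] = 12, u[9] = 25, u[10] = 23, u[11] = 9, u[12] = 4, u[13] = 0, u[14] = 3, u[15] = 24.
Since u[15] = u[0] = 24, the sequence is periodic with period 15.

15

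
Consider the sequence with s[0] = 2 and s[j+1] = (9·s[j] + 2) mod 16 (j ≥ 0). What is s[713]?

We have s[0] = 2,  s[1] = 4,  s[2] = 6,  s[3] = 8,  s[4] = 10,  s[5] = 12,  s[6] = 14,  s[7] = 0,  s[8] = 2.
Since s[8] = s[0] = 2, the sequence is periodic with period 8.
(713 - 0) mod 8 = 1, so s[713] = s[1] = 4.

4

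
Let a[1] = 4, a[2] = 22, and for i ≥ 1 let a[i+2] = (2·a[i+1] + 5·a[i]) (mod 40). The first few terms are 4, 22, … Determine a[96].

38

a[1] = 4; a[2] = 22; a[3] = 24; a[4] = 38; a[5] = 36; a[6] = 22; a[7] = 24.
Since (a[6], a[7]) = (a[2], a[3]) = (22, 24) (two consecutive terms determine the rest), the sequence is eventually periodic: after a pre-period of length 1 it cycles with period 4.
For i ≥ 2, a[i] depends only on (i - 2) mod 4. (96 - 2) mod 4 = 2, so a[96] = a[4] = 38.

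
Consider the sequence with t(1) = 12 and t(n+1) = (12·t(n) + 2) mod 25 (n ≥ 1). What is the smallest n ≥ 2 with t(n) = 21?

Listing terms: t(1) = 12; t(2) = 21; t(3) = 4; t(4) = 0; t(5) = 2; t(6) = 1; t(7) = 14; t(8) = 20; t(9) = 17; t(10) = 6; t(11) = 24; t(12) = 15; t(13) = 7; t(14) = 11; t(15) = 9; t(16) = 10; t(17) = 22; t(18) = 16; t(19) = 19; t(20) = 5; t(21) = 12.
The sequence repeats with period 20.
The value 21 first appears (with n ≥ 2) at t(2).

2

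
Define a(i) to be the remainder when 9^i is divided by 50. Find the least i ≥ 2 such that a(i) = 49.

We have a(1) = 9, a(2) = 31, a(3) = 29, a(4) = 11, a(5) = 49, a(6) = 41, a(7) = 19, a(8) = 21, a(9) = 39, a(10) = 1, a(11) = 9.
Since a(11) = a(1) = 9, the sequence is periodic with period 10.
The value 49 first appears (with i ≥ 2) at a(5).

5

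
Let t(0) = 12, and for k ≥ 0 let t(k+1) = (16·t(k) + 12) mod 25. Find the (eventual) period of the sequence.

25

Computing terms: t(0) = 12,  t(1) = 4,  t(2) = 1,  t(3) = 3,  t(4) = 10,  t(5) = 22,  t(6) = 14,  t(7) = 11,  t(8) = 13,  t(9) = 20,  t(10) = 7,  t(11) = 24,  t(12) = 21,  t(13) = 23,  t(14) = 5,  t(15) = 17,  t(16) = 9,  t(17) = 6,  t(18) = 8,  t(19) = 15,  t(20) = 2,  t(21) = 19,  t(22) = 16,  t(23) = 18,  t(24) = 0,  t(25) = 12.
Since t(25) = t(0) = 12, the sequence is periodic with period 25.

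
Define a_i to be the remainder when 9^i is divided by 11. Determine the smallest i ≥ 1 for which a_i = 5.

Listing terms: a_0 = 1, a_1 = 9, a_2 = 4, a_3 = 3, a_4 = 5, a_5 = 1.
The sequence repeats with period 5.
The value 5 first appears (with i ≥ 1) at a_4.

4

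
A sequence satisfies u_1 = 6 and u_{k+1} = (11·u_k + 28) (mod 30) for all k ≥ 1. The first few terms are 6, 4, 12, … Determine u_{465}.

18

Listing terms: u_1 = 6; u_2 = 4; u_3 = 12; u_4 = 10; u_5 = 18; u_6 = 16; u_7 = 24; u_8 = 22; u_9 = 0; u_{10} = 28; u_{11} = 6.
Since u_{11} = u_1 = 6, the sequence is periodic with period 10.
So u_{465} = u_{1 + ((465-1) mod 10)} = u_5 = 18.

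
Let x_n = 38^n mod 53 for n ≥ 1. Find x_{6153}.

Listing terms: x_1 = 38, x_2 = 13, x_3 = 17, x_4 = 10, x_5 = 9, x_6 = 24, x_7 = 11, x_8 = 47, x_9 = 37, x_{10} = 28, x_{11} = 4, x_{12} = 46, x_{13} = 52, x_{14} = 15, x_{15} = 40, x_{16} = 36, x_{17} = 43, x_{18} = 44, x_{19} = 29, x_{20} = 42, x_{21} = 6, x_{22} = 16, x_{23} = 25, x_{24} = 49, x_{25} = 7, x_{26} = 1, x_{27} = 38.
The sequence repeats with period 26.
(6153 - 1) mod 26 = 16, so x_{6153} = x_{17} = 43.

43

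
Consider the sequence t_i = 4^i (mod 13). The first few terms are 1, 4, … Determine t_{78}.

Computing terms: t_0 = 1, t_1 = 4, t_2 = 3, t_3 = 12, t_4 = 9, t_5 = 10, t_6 = 1.
Since t_6 = t_0 = 1, the sequence is periodic with period 6.
So t_{78} = t_{0 + ((78-0) mod 6)} = t_0 = 1.

1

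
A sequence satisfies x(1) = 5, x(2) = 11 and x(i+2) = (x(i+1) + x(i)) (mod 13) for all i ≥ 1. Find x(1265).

4

We have x(1) = 5,  x(2) = 11,  x(3) = 3,  x(4) = 1,  x(5) = 4,  x(6) = 5,  x(7) = 9,  x(8) = 1,  x(9) = 10,  x(10) = 11,  x(11) = 8,  x(12) = 6,  x(13) = 1,  x(14) = 7,  x(15) = 8,  x(16) = 2,  x(17) = 10,  x(18) = 12,  x(19) = 9,  x(20) = 8,  x(21) = 4,  x(22) = 12,  x(23) = 3,  x(24) = 2,  x(25) = 5,  x(26) = 7,  x(27) = 12,  x(28) = 6,  x(29) = 5,  x(30) = 11.
Since (x(29), x(30)) = (x(1), x(2)) = (5, 11) (two consecutive terms determine the rest), the sequence is periodic with period 28.
So x(1265) = x(1 + ((1265-1) mod 28)) = x(5) = 4.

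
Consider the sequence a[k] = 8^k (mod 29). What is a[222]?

We have a[0] = 1; a[1] = 8; a[2] = 6; a[3] = 19; a[4] = 7; a[5] = 27; a[6] = 13; a[7] = 17; a[8] = 20; a[9] = 15; a[10] = 4; a[11] = 3; a[12] = 24; a[13] = 18; a[14] = 28; a[15] = 21; a[16] = 23; a[17] = 10; a[18] = 22; a[19] = 2; a[20] = 16; a[21] = 12; a[22] = 9; a[23] = 14; a[24] = 25; a[25] = 26; a[26] = 5; a[27] = 11; a[28] = 1.
The sequence repeats with period 28.
(222 - 0) mod 28 = 26, so a[222] = a[26] = 5.

5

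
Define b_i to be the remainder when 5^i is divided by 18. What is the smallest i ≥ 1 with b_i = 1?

b_0 = 1,  b_1 = 5,  b_2 = 7,  b_3 = 17,  b_4 = 13,  b_5 = 11,  b_6 = 1.
The sequence repeats with period 6.
The value 1 next appears (with i ≥ 1) at b_6.

6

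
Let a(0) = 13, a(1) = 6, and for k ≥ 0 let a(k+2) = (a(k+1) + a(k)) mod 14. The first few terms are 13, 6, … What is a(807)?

7

Computing terms: a(0) = 13; a(1) = 6; a(2) = 5; a(3) = 11; a(4) = 2; a(5) = 13; a(6) = 1; a(7) = 0; a(8) = 1; a(9) = 1; a(10) = 2; a(11) = 3; a(12) = 5; a(13) = 8; a(14) = 13; a(15) = 7; a(16) = 6; a(17) = 13; a(18) = 5; a(19) = 4; a(20) = 9; a(21) = 13; a(22) = 8; a(23) = 7; a(24) = 1; a(25) = 8; a(26) = 9; a(27) = 3; a(28) = 12; a(29) = 1; a(30) = 13; a(31) = 0; a(32) = 13; a(33) = 13; a(34) = 12; a(35) = 11; a(36) = 9; a(37) = 6; a(38) = 1; a(39) = 7; a(40) = 8; a(41) = 1; a(42) = 9; a(43) = 10; a(44) = 5; a(45) = 1; a(46) = 6; a(47) = 7; a(48) = 13; a(49) = 6.
The sequence repeats with period 48.
(807 - 0) mod 48 = 39, so a(807) = a(39) = 7.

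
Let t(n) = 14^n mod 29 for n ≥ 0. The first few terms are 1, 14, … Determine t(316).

23

We have t(0) = 1, t(1) = 14, t(2) = 22, t(3) = 18, t(4) = 20, t(5) = 19, t(6) = 5, t(7) = 12, t(8) = 23, t(9) = 3, t(10) = 13, t(11) = 8, t(12) = 25, t(13) = 2, t(14) = 28, t(15) = 15, t(16) = 7, t(17) = 11, t(18) = 9, t(19) = 10, t(20) = 24, t(21) = 17, t(22) = 6, t(23) = 26, t(24) = 16, t(25) = 21, t(26) = 4, t(27) = 27, t(28) = 1.
The sequence repeats with period 28.
(316 - 0) mod 28 = 8, so t(316) = t(8) = 23.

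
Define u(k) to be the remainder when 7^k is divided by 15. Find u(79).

Listing terms: u(1) = 7,  u(2) = 4,  u(3) = 13,  u(4) = 1,  u(5) = 7.
The sequence repeats with period 4.
So u(79) = u(1 + ((79-1) mod 4)) = u(3) = 13.

13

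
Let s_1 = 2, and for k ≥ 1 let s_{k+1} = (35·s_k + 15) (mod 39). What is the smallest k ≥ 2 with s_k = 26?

3

s_1 = 2, s_2 = 7, s_3 = 26, s_4 = 28, s_5 = 20, s_6 = 13, s_7 = 2.
The sequence repeats with period 6.
The value 26 first appears (with k ≥ 2) at s_3.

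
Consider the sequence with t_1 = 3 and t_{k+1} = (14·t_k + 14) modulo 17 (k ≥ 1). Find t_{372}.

Computing terms: t_1 = 3, t_2 = 5, t_3 = 16, t_4 = 0, t_5 = 14, t_6 = 6, t_7 = 13, t_8 = 9, t_9 = 4, t_{10} = 2, t_{11} = 8, t_{12} = 7, t_{13} = 10, t_{14} = 1, t_{15} = 11, t_{16} = 15, t_{17} = 3.
Since t_{17} = t_1 = 3, the sequence is periodic with period 16.
So t_{372} = t_{1 + ((372-1) mod 16)} = t_4 = 0.

0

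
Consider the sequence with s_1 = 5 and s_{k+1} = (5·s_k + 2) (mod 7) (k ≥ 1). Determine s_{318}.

We have s_1 = 5,  s_2 = 6,  s_3 = 4,  s_4 = 1,  s_5 = 0,  s_6 = 2,  s_7 = 5.
Since s_7 = s_1 = 5, the sequence is periodic with period 6.
So s_{318} = s_{1 + ((318-1) mod 6)} = s_6 = 2.

2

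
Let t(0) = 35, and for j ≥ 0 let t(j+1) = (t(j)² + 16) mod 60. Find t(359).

17

We have t(0) = 35,  t(1) = 41,  t(2) = 17,  t(3) = 5,  t(4) = 41.
Since t(4) = t(1) = 41, the sequence is eventually periodic: after a pre-period of length 1 it cycles with period 3.
For j ≥ 1, t(j) depends only on (j - 1) mod 3. (359 - 1) mod 3 = 1, so t(359) = t(2) = 17.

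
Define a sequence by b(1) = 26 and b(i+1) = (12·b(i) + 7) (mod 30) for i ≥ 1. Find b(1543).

25

We have b(1) = 26, b(2) = 19, b(3) = 25, b(4) = 7, b(5) = 1, b(6) = 19.
Since b(6) = b(2) = 19, the sequence is eventually periodic: after a pre-period of length 1 it cycles with period 4.
For i ≥ 2, b(i) depends only on (i - 2) mod 4. (1543 - 2) mod 4 = 1, so b(1543) = b(3) = 25.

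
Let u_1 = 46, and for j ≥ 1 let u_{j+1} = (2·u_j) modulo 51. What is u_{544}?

Computing terms: u_1 = 46, u_2 = 41, u_3 = 31, u_4 = 11, u_5 = 22, u_6 = 44, u_7 = 37, u_8 = 23, u_9 = 46.
Since u_9 = u_1 = 46, the sequence is periodic with period 8.
(544 - 1) mod 8 = 7, so u_{544} = u_8 = 23.

23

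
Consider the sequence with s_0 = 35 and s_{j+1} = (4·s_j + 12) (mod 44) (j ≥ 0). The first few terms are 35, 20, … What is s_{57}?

Listing terms: s_0 = 35,  s_1 = 20,  s_2 = 4,  s_3 = 28,  s_4 = 36,  s_5 = 24,  s_6 = 20.
Since s_6 = s_1 = 20, the sequence is eventually periodic: after a pre-period of length 1 it cycles with period 5.
For j ≥ 1, s_j depends only on (j - 1) mod 5. (57 - 1) mod 5 = 1, so s_{57} = s_2 = 4.

4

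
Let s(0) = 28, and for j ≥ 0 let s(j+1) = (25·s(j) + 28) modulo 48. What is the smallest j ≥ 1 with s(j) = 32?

7

Computing terms: s(0) = 28, s(1) = 8, s(2) = 36, s(3) = 16, s(4) = 44, s(5) = 24, s(6) = 4, s(7) = 32, s(8) = 12, s(9) = 40, s(10) = 20, s(11) = 0, s(12) = 28.
The sequence repeats with period 12.
The value 32 first appears (with j ≥ 1) at s(7).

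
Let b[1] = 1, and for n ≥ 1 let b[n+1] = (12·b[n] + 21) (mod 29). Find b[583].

We have b[1] = 1, b[2] = 4, b[3] = 11, b[4] = 8, b[5] = 1.
Since b[5] = b[1] = 1, the sequence is periodic with period 4.
So b[583] = b[1 + ((583-1) mod 4)] = b[3] = 11.

11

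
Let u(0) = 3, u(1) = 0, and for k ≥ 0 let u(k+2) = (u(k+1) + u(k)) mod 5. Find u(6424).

1

u(0) = 3, u(1) = 0, u(2) = 3, u(3) = 3, u(4) = 1, u(5) = 4, u(6) = 0, u(7) = 4, u(8) = 4, u(9) = 3, u(10) = 2, u(11) = 0, u(12) = 2, u(13) = 2, u(14) = 4, u(15) = 1, u(16) = 0, u(17) = 1, u(18) = 1, u(19) = 2, u(20) = 3, u(21) = 0.
The sequence repeats with period 20.
(6424 - 0) mod 20 = 4, so u(6424) = u(4) = 1.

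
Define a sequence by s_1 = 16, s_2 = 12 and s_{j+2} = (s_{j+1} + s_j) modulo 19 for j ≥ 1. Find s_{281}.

7

We have s_1 = 16; s_2 = 12; s_3 = 9; s_4 = 2; s_5 = 11; s_6 = 13; s_7 = 5; s_8 = 18; s_9 = 4; s_{10} = 3; s_{11} = 7; s_{12} = 10; s_{13} = 17; s_{14} = 8; s_{15} = 6; s_{16} = 14; s_{17} = 1; s_{18} = 15; s_{19} = 16; s_{20} = 12.
Since (s_{19}, s_{20}) = (s_1, s_2) = (16, 12) (two consecutive terms determine the rest), the sequence is periodic with period 18.
(281 - 1) mod 18 = 10, so s_{281} = s_{11} = 7.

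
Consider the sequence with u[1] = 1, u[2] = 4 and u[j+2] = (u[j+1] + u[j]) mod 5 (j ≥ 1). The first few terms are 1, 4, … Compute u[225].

4

Listing terms: u[1] = 1,  u[2] = 4,  u[3] = 0,  u[4] = 4,  u[5] = 4,  u[6] = 3,  u[7] = 2,  u[8] = 0,  u[9] = 2,  u[10] = 2,  u[11] = 4,  u[12] = 1,  u[13] = 0,  u[14] = 1,  u[15] = 1,  u[16] = 2,  u[17] = 3,  u[18] = 0,  u[19] = 3,  u[20] = 3,  u[21] = 1,  u[22] = 4.
Since (u[21], u[22]) = (u[1], u[2]) = (1, 4) (two consecutive terms determine the rest), the sequence is periodic with period 20.
(225 - 1) mod 20 = 4, so u[225] = u[5] = 4.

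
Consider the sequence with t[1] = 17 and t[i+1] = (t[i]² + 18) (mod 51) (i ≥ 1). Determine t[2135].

t[1] = 17, t[2] = 1, t[3] = 19, t[4] = 22, t[5] = 43, t[6] = 31, t[7] = 10, t[8] = 16, t[9] = 19.
Since t[9] = t[3] = 19, the sequence is eventually periodic: after a pre-period of length 2 it cycles with period 6.
For i ≥ 3, t[i] depends only on (i - 3) mod 6. (2135 - 3) mod 6 = 2, so t[2135] = t[5] = 43.

43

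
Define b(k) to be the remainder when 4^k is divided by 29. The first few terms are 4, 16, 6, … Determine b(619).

Computing terms: b(1) = 4; b(2) = 16; b(3) = 6; b(4) = 24; b(5) = 9; b(6) = 7; b(7) = 28; b(8) = 25; b(9) = 13; b(10) = 23; b(11) = 5; b(12) = 20; b(13) = 22; b(14) = 1; b(15) = 4.
Since b(15) = b(1) = 4, the sequence is periodic with period 14.
(619 - 1) mod 14 = 2, so b(619) = b(3) = 6.

6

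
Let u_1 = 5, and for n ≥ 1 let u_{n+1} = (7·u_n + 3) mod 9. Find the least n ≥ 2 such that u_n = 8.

Computing terms: u_1 = 5; u_2 = 2; u_3 = 8; u_4 = 5.
Since u_4 = u_1 = 5, the sequence is periodic with period 3.
The value 8 first appears (with n ≥ 2) at u_3.

3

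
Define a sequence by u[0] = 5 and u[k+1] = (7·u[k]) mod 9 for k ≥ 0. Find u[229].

Computing terms: u[0] = 5, u[1] = 8, u[2] = 2, u[3] = 5.
Since u[3] = u[0] = 5, the sequence is periodic with period 3.
(229 - 0) mod 3 = 1, so u[229] = u[1] = 8.

8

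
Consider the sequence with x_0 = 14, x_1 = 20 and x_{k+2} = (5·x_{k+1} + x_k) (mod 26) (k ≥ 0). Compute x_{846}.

12

x_0 = 14, x_1 = 20, x_2 = 10, x_3 = 18, x_4 = 22, x_5 = 24, x_6 = 12, x_7 = 6, x_8 = 16, x_9 = 8, x_{10} = 4, x_{11} = 2, x_{12} = 14, x_{13} = 20.
Since (x_{12}, x_{13}) = (x_0, x_1) = (14, 20) (two consecutive terms determine the rest), the sequence is periodic with period 12.
(846 - 0) mod 12 = 6, so x_{846} = x_6 = 12.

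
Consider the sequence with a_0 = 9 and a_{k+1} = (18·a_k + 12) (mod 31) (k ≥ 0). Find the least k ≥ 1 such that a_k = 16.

6

a_0 = 9, a_1 = 19, a_2 = 13, a_3 = 29, a_4 = 7, a_5 = 14, a_6 = 16, a_7 = 21, a_8 = 18, a_9 = 26, a_{10} = 15, a_{11} = 3, a_{12} = 4, a_{13} = 22, a_{14} = 5, a_{15} = 9.
The sequence repeats with period 15.
The value 16 first appears (with k ≥ 1) at a_6.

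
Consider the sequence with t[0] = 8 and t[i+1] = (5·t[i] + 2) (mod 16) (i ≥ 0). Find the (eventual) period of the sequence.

Computing terms: t[0] = 8; t[1] = 10; t[2] = 4; t[3] = 6; t[4] = 0; t[5] = 2; t[6] = 12; t[7] = 14; t[8] = 8.
Since t[8] = t[0] = 8, the sequence is periodic with period 8.

8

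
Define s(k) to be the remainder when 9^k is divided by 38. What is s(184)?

25

s(1) = 9; s(2) = 5; s(3) = 7; s(4) = 25; s(5) = 35; s(6) = 11; s(7) = 23; s(8) = 17; s(9) = 1; s(10) = 9.
The sequence repeats with period 9.
(184 - 1) mod 9 = 3, so s(184) = s(4) = 25.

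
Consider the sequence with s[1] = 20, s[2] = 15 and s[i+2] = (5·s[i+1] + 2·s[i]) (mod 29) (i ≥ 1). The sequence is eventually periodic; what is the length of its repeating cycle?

Listing terms: s[1] = 20, s[2] = 15, s[3] = 28, s[4] = 25, s[5] = 7, s[6] = 27, s[7] = 4, s[8] = 16, s[9] = 1, s[10] = 8, s[11] = 13, s[12] = 23, s[13] = 25, s[14] = 26, s[15] = 6, s[16] = 24, s[17] = 16, s[18] = 12, s[19] = 5, s[20] = 20, s[21] = 23, s[22] = 10, s[23] = 9, s[24] = 7, s[25] = 24, s[26] = 18, s[27] = 22, s[28] = 1, s[29] = 20, s[30] = 15.
Since (s[29], s[30]) = (s[1], s[2]) = (20, 15) (two consecutive terms determine the rest), the sequence is periodic with period 28.

28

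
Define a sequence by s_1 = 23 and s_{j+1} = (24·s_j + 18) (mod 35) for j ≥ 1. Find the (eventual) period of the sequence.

We have s_1 = 23; s_2 = 10; s_3 = 13; s_4 = 15; s_5 = 28; s_6 = 25; s_7 = 23.
Since s_7 = s_1 = 23, the sequence is periodic with period 6.

6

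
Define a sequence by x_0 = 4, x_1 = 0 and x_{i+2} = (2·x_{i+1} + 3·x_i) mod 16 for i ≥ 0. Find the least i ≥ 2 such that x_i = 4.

x_0 = 4,  x_1 = 0,  x_2 = 12,  x_3 = 8,  x_4 = 4,  x_5 = 0.
The sequence repeats with period 4.
The value 4 next appears (with i ≥ 2) at x_4.

4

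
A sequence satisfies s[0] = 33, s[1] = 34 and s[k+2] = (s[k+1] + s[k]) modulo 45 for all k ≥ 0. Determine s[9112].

3

s[0] = 33,  s[1] = 34,  s[2] = 22,  s[3] = 11,  s[4] = 33,  s[5] = 44,  s[6] = 32,  s[7] = 31,  s[8] = 18,  s[9] = 4,  s[10] = 22,  s[11] = 26,  s[12] = 3,  s[13] = 29,  s[14] = 32,  s[15] = 16,  s[16] = 3,  s[17] = 19,  s[18] = 22,  s[19] = 41,  s[20] = 18,  s[21] = 14,  s[22] = 32,  s[23] = 1,  s[24] = 33,  s[25] = 34.
The sequence repeats with period 24.
(9112 - 0) mod 24 = 16, so s[9112] = s[16] = 3.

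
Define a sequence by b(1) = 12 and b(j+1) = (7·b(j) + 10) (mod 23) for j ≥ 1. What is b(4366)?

Listing terms: b(1) = 12, b(2) = 2, b(3) = 1, b(4) = 17, b(5) = 14, b(6) = 16, b(7) = 7, b(8) = 13, b(9) = 9, b(10) = 4, b(11) = 15, b(12) = 0, b(13) = 10, b(14) = 11, b(15) = 18, b(16) = 21, b(17) = 19, b(18) = 5, b(19) = 22, b(20) = 3, b(21) = 8, b(22) = 20, b(23) = 12.
The sequence repeats with period 22.
(4366 - 1) mod 22 = 9, so b(4366) = b(10) = 4.

4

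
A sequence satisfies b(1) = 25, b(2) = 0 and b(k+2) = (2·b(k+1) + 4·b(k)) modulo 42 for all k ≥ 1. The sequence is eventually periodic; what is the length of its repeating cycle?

48

Computing terms: b(1) = 25; b(2) = 0; b(3) = 16; b(4) = 32; b(5) = 2; b(6) = 6; b(7) = 20; b(8) = 22; b(9) = 40; b(10) = 0; b(11) = 34; b(12) = 26; b(13) = 20; b(14) = 18; b(15) = 32; b(16) = 10; b(17) = 22; b(18) = 0; b(19) = 4; b(20) = 8; b(21) = 32; b(22) = 12; b(23) = 26; b(24) = 16; b(25) = 10; b(26) = 0; b(27) = 40; b(28) = 38; b(29) = 26; b(30) = 36; b(31) = 8; b(32) = 34; b(33) = 16; b(34) = 0; b(35) = 22; b(36) = 2; b(37) = 8; b(38) = 24; b(39) = 38; b(40) = 4; b(41) = 34; b(42) = 0; b(43) = 10; b(44) = 20; b(45) = 38; b(46) = 30; b(47) = 2; b(48) = 40; b(49) = 4; b(50) = 0; b(51) = 16.
Since (b(50), b(51)) = (b(2), b(3)) = (0, 16) (two consecutive terms determine the rest), the sequence is eventually periodic: after a pre-period of length 1 it cycles with period 48.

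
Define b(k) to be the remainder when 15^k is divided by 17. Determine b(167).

8

Listing terms: b(1) = 15,  b(2) = 4,  b(3) = 9,  b(4) = 16,  b(5) = 2,  b(6) = 13,  b(7) = 8,  b(8) = 1,  b(9) = 15.
The sequence repeats with period 8.
(167 - 1) mod 8 = 6, so b(167) = b(7) = 8.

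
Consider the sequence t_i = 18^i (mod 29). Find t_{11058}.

6

t_1 = 18, t_2 = 5, t_3 = 3, t_4 = 25, t_5 = 15, t_6 = 9, t_7 = 17, t_8 = 16, t_9 = 27, t_{10} = 22, t_{11} = 19, t_{12} = 23, t_{13} = 8, t_{14} = 28, t_{15} = 11, t_{16} = 24, t_{17} = 26, t_{18} = 4, t_{19} = 14, t_{20} = 20, t_{21} = 12, t_{22} = 13, t_{23} = 2, t_{24} = 7, t_{25} = 10, t_{26} = 6, t_{27} = 21, t_{28} = 1, t_{29} = 18.
Since t_{29} = t_1 = 18, the sequence is periodic with period 28.
(11058 - 1) mod 28 = 25, so t_{11058} = t_{26} = 6.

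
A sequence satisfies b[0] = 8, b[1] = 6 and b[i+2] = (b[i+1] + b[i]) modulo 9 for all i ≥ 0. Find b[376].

b[0] = 8,  b[1] = 6,  b[2] = 5,  b[3] = 2,  b[4] = 7,  b[5] = 0,  b[6] = 7,  b[7] = 7,  b[8] = 5,  b[9] = 3,  b[10] = 8,  b[11] = 2,  b[12] = 1,  b[13] = 3,  b[14] = 4,  b[15] = 7,  b[16] = 2,  b[17] = 0,  b[18] = 2,  b[19] = 2,  b[20] = 4,  b[21] = 6,  b[22] = 1,  b[23] = 7,  b[24] = 8,  b[25] = 6.
The sequence repeats with period 24.
So b[376] = b[0 + ((376-0) mod 24)] = b[16] = 2.

2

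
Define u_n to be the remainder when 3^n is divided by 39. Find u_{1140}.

27

Computing terms: u_0 = 1; u_1 = 3; u_2 = 9; u_3 = 27; u_4 = 3.
Since u_4 = u_1 = 3, the sequence is eventually periodic: after a pre-period of length 1 it cycles with period 3.
For n ≥ 1, u_n depends only on (n - 1) mod 3. (1140 - 1) mod 3 = 2, so u_{1140} = u_3 = 27.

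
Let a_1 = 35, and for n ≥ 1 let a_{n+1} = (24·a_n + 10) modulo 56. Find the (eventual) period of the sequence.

6

a_1 = 35,  a_2 = 10,  a_3 = 26,  a_4 = 18,  a_5 = 50,  a_6 = 34,  a_7 = 42,  a_8 = 10.
Since a_8 = a_2 = 10, the sequence is eventually periodic: after a pre-period of length 1 it cycles with period 6.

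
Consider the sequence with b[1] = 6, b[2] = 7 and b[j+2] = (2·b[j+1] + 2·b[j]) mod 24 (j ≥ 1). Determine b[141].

8

Listing terms: b[1] = 6, b[2] = 7, b[3] = 2, b[4] = 18, b[5] = 16, b[6] = 20, b[7] = 0, b[8] = 16, b[9] = 8, b[10] = 0, b[11] = 16.
Since (b[10], b[11]) = (b[7], b[8]) = (0, 16) (two consecutive terms determine the rest), the sequence is eventually periodic: after a pre-period of length 6 it cycles with period 3.
For j ≥ 7, b[j] depends only on (j - 7) mod 3. (141 - 7) mod 3 = 2, so b[141] = b[9] = 8.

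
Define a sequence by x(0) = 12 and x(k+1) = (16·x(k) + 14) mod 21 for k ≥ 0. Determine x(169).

17

Listing terms: x(0) = 12, x(1) = 17, x(2) = 13, x(3) = 12.
Since x(3) = x(0) = 12, the sequence is periodic with period 3.
(169 - 0) mod 3 = 1, so x(169) = x(1) = 17.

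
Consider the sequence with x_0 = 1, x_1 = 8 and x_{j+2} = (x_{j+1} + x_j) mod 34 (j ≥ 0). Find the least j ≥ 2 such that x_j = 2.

Listing terms: x_0 = 1,  x_1 = 8,  x_2 = 9,  x_3 = 17,  x_4 = 26,  x_5 = 9,  x_6 = 1,  x_7 = 10,  x_8 = 11,  x_9 = 21,  x_{10} = 32,  x_{11} = 19,  x_{12} = 17,  x_{13} = 2,  x_{14} = 19,  x_{15} = 21,  x_{16} = 6,  x_{17} = 27,  x_{18} = 33,  x_{19} = 26,  x_{20} = 25,  x_{21} = 17,  x_{22} = 8,  x_{23} = 25,  x_{24} = 33,  x_{25} = 24,  x_{26} = 23,  x_{27} = 13,  x_{28} = 2,  x_{29} = 15,  x_{30} = 17,  x_{31} = 32,  x_{32} = 15,  x_{33} = 13,  x_{34} = 28,  x_{35} = 7,  x_{36} = 1,  x_{37} = 8.
The sequence repeats with period 36.
The value 2 first appears (with j ≥ 2) at x_{13}.

13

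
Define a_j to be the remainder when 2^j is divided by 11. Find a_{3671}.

Listing terms: a_0 = 1, a_1 = 2, a_2 = 4, a_3 = 8, a_4 = 5, a_5 = 10, a_6 = 9, a_7 = 7, a_8 = 3, a_9 = 6, a_{10} = 1.
Since a_{10} = a_0 = 1, the sequence is periodic with period 10.
So a_{3671} = a_{0 + ((3671-0) mod 10)} = a_1 = 2.

2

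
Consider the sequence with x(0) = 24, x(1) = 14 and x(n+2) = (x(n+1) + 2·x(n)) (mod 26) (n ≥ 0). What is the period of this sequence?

12

We have x(0) = 24,  x(1) = 14,  x(2) = 10,  x(3) = 12,  x(4) = 6,  x(5) = 4,  x(6) = 16,  x(7) = 24,  x(8) = 4,  x(9) = 0,  x(10) = 8,  x(11) = 8,  x(12) = 24,  x(13) = 14.
Since (x(12), x(13)) = (x(0), x(1)) = (24, 14) (two consecutive terms determine the rest), the sequence is periodic with period 12.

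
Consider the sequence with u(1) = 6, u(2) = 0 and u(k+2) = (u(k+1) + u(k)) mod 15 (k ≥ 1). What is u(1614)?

9

Listing terms: u(1) = 6; u(2) = 0; u(3) = 6; u(4) = 6; u(5) = 12; u(6) = 3; u(7) = 0; u(8) = 3; u(9) = 3; u(10) = 6; u(11) = 9; u(12) = 0; u(13) = 9; u(14) = 9; u(15) = 3; u(16) = 12; u(17) = 0; u(18) = 12; u(19) = 12; u(20) = 9; u(21) = 6; u(22) = 0.
Since (u(21), u(22)) = (u(1), u(2)) = (6, 0) (two consecutive terms determine the rest), the sequence is periodic with period 20.
So u(1614) = u(1 + ((1614-1) mod 20)) = u(14) = 9.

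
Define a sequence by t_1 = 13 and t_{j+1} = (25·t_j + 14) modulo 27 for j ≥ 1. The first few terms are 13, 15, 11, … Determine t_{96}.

We have t_1 = 13, t_2 = 15, t_3 = 11, t_4 = 19, t_5 = 3, t_6 = 8, t_7 = 25, t_8 = 18, t_9 = 5, t_{10} = 4, t_{11} = 6, t_{12} = 2, t_{13} = 10, t_{14} = 21, t_{15} = 26, t_{16} = 16, t_{17} = 9, t_{18} = 23, t_{19} = 22, t_{20} = 24, t_{21} = 20, t_{22} = 1, t_{23} = 12, t_{24} = 17, t_{25} = 7, t_{26} = 0, t_{27} = 14, t_{28} = 13.
Since t_{28} = t_1 = 13, the sequence is periodic with period 27.
So t_{96} = t_{1 + ((96-1) mod 27)} = t_{15} = 26.

26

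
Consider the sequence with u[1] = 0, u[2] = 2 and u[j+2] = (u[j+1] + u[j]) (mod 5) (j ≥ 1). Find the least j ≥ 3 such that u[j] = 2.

u[1] = 0, u[2] = 2, u[3] = 2, u[4] = 4, u[5] = 1, u[6] = 0, u[7] = 1, u[8] = 1, u[9] = 2, u[10] = 3, u[11] = 0, u[12] = 3, u[13] = 3, u[14] = 1, u[15] = 4, u[16] = 0, u[17] = 4, u[18] = 4, u[19] = 3, u[20] = 2, u[21] = 0, u[22] = 2.
Since (u[21], u[22]) = (u[1], u[2]) = (0, 2) (two consecutive terms determine the rest), the sequence is periodic with period 20.
The value 2 first appears (with j ≥ 3) at u[3].

3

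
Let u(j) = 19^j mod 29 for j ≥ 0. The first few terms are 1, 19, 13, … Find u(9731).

10

We have u(0) = 1, u(1) = 19, u(2) = 13, u(3) = 15, u(4) = 24, u(5) = 21, u(6) = 22, u(7) = 12, u(8) = 25, u(9) = 11, u(10) = 6, u(11) = 27, u(12) = 20, u(13) = 3, u(14) = 28, u(15) = 10, u(16) = 16, u(17) = 14, u(18) = 5, u(19) = 8, u(20) = 7, u(21) = 17, u(22) = 4, u(23) = 18, u(24) = 23, u(25) = 2, u(26) = 9, u(27) = 26, u(28) = 1.
The sequence repeats with period 28.
(9731 - 0) mod 28 = 15, so u(9731) = u(15) = 10.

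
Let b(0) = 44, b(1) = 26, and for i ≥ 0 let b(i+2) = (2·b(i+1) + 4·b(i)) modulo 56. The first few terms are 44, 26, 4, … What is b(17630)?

48

Listing terms: b(0) = 44; b(1) = 26; b(2) = 4; b(3) = 0; b(4) = 16; b(5) = 32; b(6) = 16; b(7) = 48; b(8) = 48; b(9) = 8; b(10) = 40; b(11) = 0; b(12) = 48; b(13) = 40; b(14) = 48; b(15) = 32; b(16) = 32; b(17) = 24; b(18) = 8; b(19) = 0; b(20) = 32; b(21) = 8; b(22) = 32; b(23) = 40; b(24) = 40; b(25) = 16; b(26) = 24; b(27) = 0; b(28) = 40; b(29) = 24; b(30) = 40; b(31) = 8; b(32) = 8; b(33) = 48; b(34) = 16; b(35) = 0; b(36) = 8; b(37) = 16; b(38) = 8; b(39) = 24; b(40) = 24; b(41) = 32; b(42) = 48; b(43) = 0; b(44) = 24; b(45) = 48; b(46) = 24; b(47) = 16; b(48) = 16; b(49) = 40; b(50) = 32; b(51) = 0; b(52) = 16.
Since (b(51), b(52)) = (b(3), b(4)) = (0, 16) (two consecutive terms determine the rest), the sequence is eventually periodic: after a pre-period of length 3 it cycles with period 48.
For i ≥ 3, b(i) depends only on (i - 3) mod 48. (17630 - 3) mod 48 = 11, so b(17630) = b(14) = 48.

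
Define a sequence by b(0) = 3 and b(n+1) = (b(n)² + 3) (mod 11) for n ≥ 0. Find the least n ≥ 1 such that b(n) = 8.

3

Computing terms: b(0) = 3,  b(1) = 1,  b(2) = 4,  b(3) = 8,  b(4) = 1.
Since b(4) = b(1) = 1, the sequence is eventually periodic: after a pre-period of length 1 it cycles with period 3.
The value 8 first appears (with n ≥ 1) at b(3).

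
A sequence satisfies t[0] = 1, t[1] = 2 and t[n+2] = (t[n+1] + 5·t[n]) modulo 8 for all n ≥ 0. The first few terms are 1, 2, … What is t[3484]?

t[0] = 1; t[1] = 2; t[2] = 7; t[3] = 1; t[4] = 4; t[5] = 1; t[6] = 5; t[7] = 2; t[8] = 3; t[9] = 5; t[10] = 4; t[11] = 5; t[12] = 1; t[13] = 2.
Since (t[12], t[13]) = (t[0], t[1]) = (1, 2) (two consecutive terms determine the rest), the sequence is periodic with period 12.
(3484 - 0) mod 12 = 4, so t[3484] = t[4] = 4.

4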